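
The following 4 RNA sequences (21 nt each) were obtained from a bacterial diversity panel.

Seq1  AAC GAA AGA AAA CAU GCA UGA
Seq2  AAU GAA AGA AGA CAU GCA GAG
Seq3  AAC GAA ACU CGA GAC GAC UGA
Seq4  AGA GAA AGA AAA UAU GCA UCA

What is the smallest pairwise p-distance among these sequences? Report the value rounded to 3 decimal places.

Pairwise Hamming distances:
  Seq1 vs Seq2: 5
  Seq1 vs Seq3: 8
  Seq1 vs Seq4: 4
  Seq2 vs Seq3: 11
  Seq2 vs Seq4: 7
  Seq3 vs Seq4: 11
The smallest is 4 mismatches, between Seq1 and Seq4; p = 4/21 = 0.190.

0.190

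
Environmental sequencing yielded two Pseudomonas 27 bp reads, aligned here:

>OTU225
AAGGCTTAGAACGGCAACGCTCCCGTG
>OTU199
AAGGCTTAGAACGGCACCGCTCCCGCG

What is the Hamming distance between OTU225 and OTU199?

Mismatches occur at site 17 (A↔C), site 26 (T↔C).
That gives 2 mismatches out of 27 aligned sites, so the Hamming distance is 2.

2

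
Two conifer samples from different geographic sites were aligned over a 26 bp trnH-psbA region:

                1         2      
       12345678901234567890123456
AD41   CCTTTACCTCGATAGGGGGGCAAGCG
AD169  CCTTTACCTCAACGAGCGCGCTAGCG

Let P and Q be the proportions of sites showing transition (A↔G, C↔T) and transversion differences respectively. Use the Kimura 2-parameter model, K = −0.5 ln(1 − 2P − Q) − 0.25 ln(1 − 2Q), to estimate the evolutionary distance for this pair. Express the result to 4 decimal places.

0.3406

Mismatches occur at site 11 (G/A, transition), site 13 (T/C, transition), site 14 (A/G, transition), site 15 (G/A, transition), site 17 (G/C, transversion), site 19 (G/C, transversion), site 22 (A/T, transversion).
Of the 7 differences, 4 transitions and 3 transversions over 26 sites: P = 4/26 = 0.153846, Q = 3/26 = 0.115385.
d = −0.5·ln(0.576923) − 0.25·ln(0.769230) = −0.5·(-0.550046) − 0.25·(-0.262365) = 0.3406.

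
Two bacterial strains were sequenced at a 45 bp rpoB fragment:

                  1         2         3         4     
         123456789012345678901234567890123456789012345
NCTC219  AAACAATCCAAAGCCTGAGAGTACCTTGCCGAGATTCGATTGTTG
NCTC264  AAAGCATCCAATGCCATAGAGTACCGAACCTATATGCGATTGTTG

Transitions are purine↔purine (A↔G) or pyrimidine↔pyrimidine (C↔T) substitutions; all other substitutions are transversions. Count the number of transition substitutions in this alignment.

1

The sequences differ at positions 4 (C/G, transversion), 5 (A/C, transversion), 12 (A/T, transversion), 16 (T/A, transversion), 17 (G/T, transversion), 26 (T/G, transversion), 27 (T/A, transversion), 28 (G/A, transition), 31 (G/T, transversion), 33 (G/T, transversion), 36 (T/G, transversion).
Of the 11 differences, 1 transition and 10 transversions, so the answer is 1.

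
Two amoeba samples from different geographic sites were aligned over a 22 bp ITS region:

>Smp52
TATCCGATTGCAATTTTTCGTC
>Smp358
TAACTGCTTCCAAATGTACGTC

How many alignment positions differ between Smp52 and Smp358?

7

The sequences differ at positions 3 (T/A), 5 (C/T), 7 (A/C), 10 (G/C), 14 (T/A), 16 (T/G), 18 (T/A).
That gives 7 mismatches out of 22 aligned sites, so the Hamming distance is 7.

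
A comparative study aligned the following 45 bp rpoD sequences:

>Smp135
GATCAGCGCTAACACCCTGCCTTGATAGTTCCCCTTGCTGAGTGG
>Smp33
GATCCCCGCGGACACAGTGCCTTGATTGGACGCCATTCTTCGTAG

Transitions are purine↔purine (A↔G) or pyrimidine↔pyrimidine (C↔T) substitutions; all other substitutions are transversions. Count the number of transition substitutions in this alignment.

Differing sites — 5:A/C (Tv); 6:G/C (Tv); 10:T/G (Tv); 11:A/G (Ti); 16:C/A (Tv); 17:C/G (Tv); 27:A/T (Tv); 29:T/G (Tv); 30:T/A (Tv); 32:C/G (Tv); 35:T/A (Tv); 37:G/T (Tv); 40:G/T (Tv); 41:A/C (Tv); 44:G/A (Ti).
Of the 15 differences, 2 transitions and 13 transversions, so the answer is 2.

2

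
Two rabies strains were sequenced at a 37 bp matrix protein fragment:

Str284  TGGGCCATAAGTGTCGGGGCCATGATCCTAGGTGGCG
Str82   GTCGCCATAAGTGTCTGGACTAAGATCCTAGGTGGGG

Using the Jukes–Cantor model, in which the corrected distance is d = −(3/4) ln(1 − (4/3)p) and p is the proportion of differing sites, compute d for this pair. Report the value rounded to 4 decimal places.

0.2551

Differing sites — 1:T/G; 2:G/T; 3:G/C; 16:G/T; 19:G/A; 21:C/T; 23:T/A; 36:C/G.
p = 8/37 = 0.216216.
d = −0.75 · ln(1 − (4/3)·0.216216) = −0.75 · ln(0.711712) = −0.75 · (-0.340082) = 0.2551.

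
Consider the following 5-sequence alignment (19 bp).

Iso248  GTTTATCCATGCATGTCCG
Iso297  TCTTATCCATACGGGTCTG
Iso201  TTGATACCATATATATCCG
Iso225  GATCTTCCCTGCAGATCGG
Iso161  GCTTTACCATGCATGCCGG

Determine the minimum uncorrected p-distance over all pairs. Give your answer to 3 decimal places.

0.263

Pairwise Hamming distances:
  Iso248 vs Iso297: 6
  Iso248 vs Iso201: 8
  Iso248 vs Iso225: 7
  Iso248 vs Iso161: 5
  Iso297 vs Iso201: 10
  Iso297 vs Iso225: 9
  Iso297 vs Iso161: 8
  Iso201 vs Iso225: 10
  Iso201 vs Iso161: 9
  Iso225 vs Iso161: 7
The smallest is 5 mismatches, between Iso248 and Iso161; p = 5/19 = 0.263.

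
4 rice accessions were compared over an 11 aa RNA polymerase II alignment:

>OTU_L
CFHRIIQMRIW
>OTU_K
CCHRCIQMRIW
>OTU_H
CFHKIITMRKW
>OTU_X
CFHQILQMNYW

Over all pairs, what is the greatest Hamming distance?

Pairwise Hamming distances:
  OTU_L vs OTU_K: 2
  OTU_L vs OTU_H: 3
  OTU_L vs OTU_X: 4
  OTU_K vs OTU_H: 5
  OTU_K vs OTU_X: 6
  OTU_H vs OTU_X: 5
The largest is 6, between OTU_K and OTU_X.

6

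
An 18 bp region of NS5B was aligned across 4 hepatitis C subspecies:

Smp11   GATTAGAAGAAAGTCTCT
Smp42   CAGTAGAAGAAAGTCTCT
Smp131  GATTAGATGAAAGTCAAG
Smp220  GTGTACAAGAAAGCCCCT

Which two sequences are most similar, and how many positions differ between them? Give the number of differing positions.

2

Pairwise Hamming distances:
  Smp11 vs Smp42: 2
  Smp11 vs Smp131: 4
  Smp11 vs Smp220: 5
  Smp42 vs Smp131: 6
  Smp42 vs Smp220: 5
  Smp131 vs Smp220: 8
The smallest is 2, between Smp11 and Smp42.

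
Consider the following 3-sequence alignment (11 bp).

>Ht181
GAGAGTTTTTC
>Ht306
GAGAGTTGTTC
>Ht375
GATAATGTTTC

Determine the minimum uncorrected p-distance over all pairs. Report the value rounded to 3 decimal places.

Pairwise Hamming distances:
  Ht181 vs Ht306: 1
  Ht181 vs Ht375: 3
  Ht306 vs Ht375: 4
The smallest is 1 mismatch, between Ht181 and Ht306; p = 1/11 = 0.091.

0.091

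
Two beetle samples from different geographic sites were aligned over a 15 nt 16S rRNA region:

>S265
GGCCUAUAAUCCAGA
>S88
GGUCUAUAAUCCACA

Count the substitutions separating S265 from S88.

Differing sites — 3:C/U; 14:G/C.
That gives 2 mismatches out of 15 aligned sites, so the Hamming distance is 2.

2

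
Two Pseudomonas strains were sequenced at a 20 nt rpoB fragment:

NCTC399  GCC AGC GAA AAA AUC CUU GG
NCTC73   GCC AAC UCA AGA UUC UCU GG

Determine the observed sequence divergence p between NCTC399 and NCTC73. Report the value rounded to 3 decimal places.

Mismatches occur at site 5 (G→A), site 7 (G→U), site 8 (A→C), site 11 (A→G), site 13 (A→U), site 16 (C→U), site 17 (U→C).
There are 7 differences over 20 sites, so p = 7/20 = 0.350.

0.350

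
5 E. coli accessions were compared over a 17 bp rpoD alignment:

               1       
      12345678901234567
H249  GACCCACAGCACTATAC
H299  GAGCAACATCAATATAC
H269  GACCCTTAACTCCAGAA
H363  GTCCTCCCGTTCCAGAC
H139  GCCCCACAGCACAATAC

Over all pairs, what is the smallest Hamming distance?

Pairwise Hamming distances:
  H249 vs H299: 4
  H249 vs H269: 7
  H249 vs H363: 8
  H249 vs H139: 2
  H299 vs H269: 10
  H299 vs H363: 11
  H299 vs H139: 6
  H269 vs H363: 8
  H269 vs H139: 8
  H363 vs H139: 8
The smallest is 2, between H249 and H139.

2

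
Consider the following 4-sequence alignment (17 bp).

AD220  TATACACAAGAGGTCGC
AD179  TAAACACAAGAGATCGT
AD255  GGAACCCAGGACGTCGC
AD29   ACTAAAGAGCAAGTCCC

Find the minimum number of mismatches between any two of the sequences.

Pairwise Hamming distances:
  AD220 vs AD179: 3
  AD220 vs AD255: 6
  AD220 vs AD29: 8
  AD179 vs AD255: 7
  AD179 vs AD29: 11
  AD255 vs AD29: 9
The smallest is 3, between AD220 and AD179.

3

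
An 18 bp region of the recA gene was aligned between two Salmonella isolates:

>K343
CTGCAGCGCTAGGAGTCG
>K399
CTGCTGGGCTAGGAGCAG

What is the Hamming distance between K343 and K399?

The sequences differ at positions 5 (A/T), 7 (C/G), 16 (T/C), 17 (C/A).
That gives 4 mismatches out of 18 aligned sites, so the Hamming distance is 4.

4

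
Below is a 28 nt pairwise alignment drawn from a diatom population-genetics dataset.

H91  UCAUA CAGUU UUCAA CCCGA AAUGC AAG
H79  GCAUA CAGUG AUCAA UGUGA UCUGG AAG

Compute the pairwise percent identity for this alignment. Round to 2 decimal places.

67.86%

Mismatches occur at site 1 (U/G), site 10 (U/G), site 11 (U/A), site 16 (C/U), site 17 (C/G), site 18 (C/U), site 21 (A/U), site 22 (A/C), site 25 (C/G).
19 of the 28 sites match, so the percent identity is 19/28 × 100 = 67.86%.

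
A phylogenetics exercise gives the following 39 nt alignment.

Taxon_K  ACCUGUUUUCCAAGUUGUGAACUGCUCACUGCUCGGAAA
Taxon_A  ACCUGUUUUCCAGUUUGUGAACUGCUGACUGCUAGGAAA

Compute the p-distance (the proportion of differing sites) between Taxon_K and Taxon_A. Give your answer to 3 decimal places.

0.103

Differing sites — 13:A/G; 14:G/U; 27:C/G; 34:C/A.
There are 4 differences over 39 sites, so p = 4/39 = 0.103.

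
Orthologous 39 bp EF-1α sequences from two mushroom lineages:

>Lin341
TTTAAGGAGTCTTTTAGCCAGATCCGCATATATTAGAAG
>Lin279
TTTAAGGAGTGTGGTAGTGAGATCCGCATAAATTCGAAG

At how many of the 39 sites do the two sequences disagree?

Differing sites — 11:C/G; 13:T/G; 14:T/G; 18:C/T; 19:C/G; 31:T/A; 35:A/C.
That gives 7 mismatches out of 39 aligned sites, so the Hamming distance is 7.

7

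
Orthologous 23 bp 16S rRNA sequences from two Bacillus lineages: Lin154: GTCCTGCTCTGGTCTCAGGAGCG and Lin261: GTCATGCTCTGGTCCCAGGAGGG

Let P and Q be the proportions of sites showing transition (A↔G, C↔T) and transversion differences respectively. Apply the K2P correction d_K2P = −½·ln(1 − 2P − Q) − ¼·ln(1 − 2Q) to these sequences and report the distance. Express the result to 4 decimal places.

Differing sites — 4:C/A (Tv); 15:T/C (Ti); 22:C/G (Tv).
Of the 3 differences, 1 transition and 2 transversions over 23 sites: P = 1/23 = 0.043478, Q = 2/23 = 0.086957.
d = −0.5·ln(0.826087) − 0.25·ln(0.826086) = −0.5·(-0.191055) − 0.25·(-0.191056) = 0.1433.

0.1433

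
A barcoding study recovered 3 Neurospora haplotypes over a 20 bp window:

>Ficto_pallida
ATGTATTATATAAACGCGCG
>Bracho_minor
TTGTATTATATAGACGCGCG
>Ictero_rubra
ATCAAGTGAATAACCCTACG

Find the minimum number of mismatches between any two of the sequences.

Pairwise Hamming distances:
  Ficto_pallida vs Bracho_minor: 2
  Ficto_pallida vs Ictero_rubra: 9
  Bracho_minor vs Ictero_rubra: 11
The smallest is 2, between Ficto_pallida and Bracho_minor.

2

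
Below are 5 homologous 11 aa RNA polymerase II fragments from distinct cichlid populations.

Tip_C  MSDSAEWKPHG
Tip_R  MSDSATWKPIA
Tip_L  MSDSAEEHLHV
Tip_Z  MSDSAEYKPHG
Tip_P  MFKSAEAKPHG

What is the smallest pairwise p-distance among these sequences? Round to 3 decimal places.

0.091

Pairwise Hamming distances:
  Tip_C vs Tip_R: 3
  Tip_C vs Tip_L: 4
  Tip_C vs Tip_Z: 1
  Tip_C vs Tip_P: 3
  Tip_R vs Tip_L: 6
  Tip_R vs Tip_Z: 4
  Tip_R vs Tip_P: 6
  Tip_L vs Tip_Z: 4
  Tip_L vs Tip_P: 6
  Tip_Z vs Tip_P: 3
The smallest is 1 mismatch, between Tip_C and Tip_Z; p = 1/11 = 0.091.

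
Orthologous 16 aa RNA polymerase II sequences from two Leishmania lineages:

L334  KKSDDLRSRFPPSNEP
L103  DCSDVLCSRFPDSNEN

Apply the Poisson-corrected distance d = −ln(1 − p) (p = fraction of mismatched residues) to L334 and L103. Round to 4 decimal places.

0.4700

Differing sites — 1:K/D; 2:K/C; 5:D/V; 7:R/C; 12:P/D; 16:P/N.
p = 6/16 = 0.375000.
d = −ln(1 − 0.375000) = −ln(0.625000) = 0.4700.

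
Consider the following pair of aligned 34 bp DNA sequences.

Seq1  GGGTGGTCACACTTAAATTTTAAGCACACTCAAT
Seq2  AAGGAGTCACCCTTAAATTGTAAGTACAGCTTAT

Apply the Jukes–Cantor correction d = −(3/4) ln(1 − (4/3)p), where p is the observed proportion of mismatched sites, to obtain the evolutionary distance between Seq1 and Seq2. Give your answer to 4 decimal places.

The sequences differ at positions 1 (G/A), 2 (G/A), 4 (T/G), 5 (G/A), 11 (A/C), 20 (T/G), 25 (C/T), 29 (C/G), 30 (T/C), 31 (C/T), 32 (A/T).
p = 11/34 = 0.323529.
d = −0.75 · ln(1 − (4/3)·0.323529) = −0.75 · ln(0.568628) = −0.75 · (-0.564529) = 0.4234.

0.4234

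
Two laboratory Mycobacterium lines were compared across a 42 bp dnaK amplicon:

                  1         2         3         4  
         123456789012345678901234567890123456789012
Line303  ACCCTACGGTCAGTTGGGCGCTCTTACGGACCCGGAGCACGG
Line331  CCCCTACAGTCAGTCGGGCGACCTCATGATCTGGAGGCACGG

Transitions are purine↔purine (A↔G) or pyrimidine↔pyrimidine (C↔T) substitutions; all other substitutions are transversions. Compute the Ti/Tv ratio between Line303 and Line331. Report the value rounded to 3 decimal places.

Differing sites — 1:A/C (Tv); 8:G/A (Ti); 15:T/C (Ti); 21:C/A (Tv); 22:T/C (Ti); 25:T/C (Ti); 27:C/T (Ti); 29:G/A (Ti); 30:A/T (Tv); 32:C/T (Ti); 33:C/G (Tv); 35:G/A (Ti); 36:A/G (Ti).
Of the 13 differences, 9 transitions and 4 transversions, so Ti/Tv = 9/4 = 2.250.

2.250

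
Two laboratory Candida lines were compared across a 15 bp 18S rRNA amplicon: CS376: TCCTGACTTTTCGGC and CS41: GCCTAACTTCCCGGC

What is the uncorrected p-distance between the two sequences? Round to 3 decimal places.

0.267

The sequences differ at positions 1 (T/G), 5 (G/A), 10 (T/C), 11 (T/C).
There are 4 differences over 15 sites, so p = 4/15 = 0.267.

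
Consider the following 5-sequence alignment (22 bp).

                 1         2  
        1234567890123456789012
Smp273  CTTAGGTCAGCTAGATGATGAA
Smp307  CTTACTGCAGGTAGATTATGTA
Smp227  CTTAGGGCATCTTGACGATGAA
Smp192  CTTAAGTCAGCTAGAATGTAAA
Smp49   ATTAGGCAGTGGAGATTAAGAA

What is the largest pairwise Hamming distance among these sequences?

Pairwise Hamming distances:
  Smp273 vs Smp307: 6
  Smp273 vs Smp227: 4
  Smp273 vs Smp192: 5
  Smp273 vs Smp49: 9
  Smp307 vs Smp227: 8
  Smp307 vs Smp192: 8
  Smp307 vs Smp49: 10
  Smp227 vs Smp192: 8
  Smp227 vs Smp49: 10
  Smp192 vs Smp49: 12
The largest is 12, between Smp192 and Smp49.

12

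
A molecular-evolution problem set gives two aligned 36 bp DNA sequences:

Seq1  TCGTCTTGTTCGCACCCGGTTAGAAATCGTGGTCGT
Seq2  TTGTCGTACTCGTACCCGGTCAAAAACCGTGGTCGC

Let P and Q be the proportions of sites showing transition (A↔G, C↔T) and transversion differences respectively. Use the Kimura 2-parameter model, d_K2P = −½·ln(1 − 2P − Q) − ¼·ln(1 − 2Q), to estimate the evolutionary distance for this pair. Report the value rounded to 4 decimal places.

The sequences differ at positions 2 (C/T, transition), 6 (T/G, transversion), 8 (G/A, transition), 9 (T/C, transition), 13 (C/T, transition), 21 (T/C, transition), 23 (G/A, transition), 27 (T/C, transition), 36 (T/C, transition).
Of the 9 differences, 8 transitions and 1 transversion over 36 sites: P = 8/36 = 0.222222, Q = 1/36 = 0.027778.
d = −0.5·ln(0.527778) − 0.25·ln(0.944444) = −0.5·(-0.639080) − 0.25·(-0.057159) = 0.3338.

0.3338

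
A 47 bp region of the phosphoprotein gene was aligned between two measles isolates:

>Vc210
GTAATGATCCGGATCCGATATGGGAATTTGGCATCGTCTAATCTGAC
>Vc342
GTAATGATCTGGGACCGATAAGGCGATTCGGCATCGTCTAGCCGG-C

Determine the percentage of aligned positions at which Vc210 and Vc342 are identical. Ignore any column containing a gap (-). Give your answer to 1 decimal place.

Excluding the 1 gap column leaves 46 comparable sites.
Mismatches occur at site 10 (C/T), site 13 (A/G), site 14 (T/A), site 21 (T/A), site 24 (G/C), site 25 (A/G), site 29 (T/C), site 41 (A/G), site 42 (T/C), site 44 (T/G).
36 of the 46 comparable sites match, so the percent identity is 36/46 × 100 = 78.3%.

78.3%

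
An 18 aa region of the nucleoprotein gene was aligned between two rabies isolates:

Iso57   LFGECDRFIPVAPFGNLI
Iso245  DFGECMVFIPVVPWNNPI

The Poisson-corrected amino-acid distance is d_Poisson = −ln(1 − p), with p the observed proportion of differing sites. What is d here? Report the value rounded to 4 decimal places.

Differing sites — 1:L/D; 6:D/M; 7:R/V; 12:A/V; 14:F/W; 15:G/N; 17:L/P.
p = 7/18 = 0.388889.
d = −ln(1 − 0.388889) = −ln(0.611111) = 0.4925.

0.4925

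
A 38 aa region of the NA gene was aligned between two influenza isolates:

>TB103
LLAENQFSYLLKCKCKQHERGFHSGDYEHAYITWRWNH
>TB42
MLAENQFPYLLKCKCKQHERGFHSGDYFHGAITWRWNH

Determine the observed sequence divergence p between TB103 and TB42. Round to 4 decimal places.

Mismatches occur at site 1 (L↔M), site 8 (S↔P), site 28 (E↔F), site 30 (A↔G), site 31 (Y↔A).
There are 5 differences over 38 sites, so p = 5/38 = 0.1316.

0.1316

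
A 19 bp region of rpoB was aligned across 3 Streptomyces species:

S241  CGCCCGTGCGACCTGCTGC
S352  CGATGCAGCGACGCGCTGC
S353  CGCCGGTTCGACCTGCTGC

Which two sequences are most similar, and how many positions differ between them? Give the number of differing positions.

Pairwise Hamming distances:
  S241 vs S352: 7
  S241 vs S353: 2
  S352 vs S353: 7
The smallest is 2, between S241 and S353.

2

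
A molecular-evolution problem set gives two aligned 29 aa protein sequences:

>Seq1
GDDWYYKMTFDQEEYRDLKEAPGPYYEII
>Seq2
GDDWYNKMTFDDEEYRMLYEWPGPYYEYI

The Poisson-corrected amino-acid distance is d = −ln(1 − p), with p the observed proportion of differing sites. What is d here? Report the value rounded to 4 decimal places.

Differing sites — 6:Y/N; 12:Q/D; 17:D/M; 19:K/Y; 21:A/W; 28:I/Y.
p = 6/29 = 0.206897.
d = −ln(1 − 0.206897) = −ln(0.793103) = 0.2318.

0.2318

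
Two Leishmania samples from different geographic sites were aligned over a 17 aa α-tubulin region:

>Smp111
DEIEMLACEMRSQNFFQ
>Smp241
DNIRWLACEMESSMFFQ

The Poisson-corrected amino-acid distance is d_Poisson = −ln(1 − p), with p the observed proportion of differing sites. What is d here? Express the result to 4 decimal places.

0.4353

Differing sites — 2:E/N; 4:E/R; 5:M/W; 11:R/E; 13:Q/S; 14:N/M.
p = 6/17 = 0.352941.
d = −ln(1 − 0.352941) = −ln(0.647059) = 0.4353.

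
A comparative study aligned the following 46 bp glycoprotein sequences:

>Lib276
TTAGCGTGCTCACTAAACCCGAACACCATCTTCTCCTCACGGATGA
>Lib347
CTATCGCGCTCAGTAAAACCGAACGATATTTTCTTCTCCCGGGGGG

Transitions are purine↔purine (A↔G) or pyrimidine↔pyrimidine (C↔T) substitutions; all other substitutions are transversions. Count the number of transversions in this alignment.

The sequences differ at positions 1 (T/C, transition), 4 (G/T, transversion), 7 (T/C, transition), 13 (C/G, transversion), 18 (C/A, transversion), 25 (A/G, transition), 26 (C/A, transversion), 27 (C/T, transition), 30 (C/T, transition), 35 (C/T, transition), 39 (A/C, transversion), 43 (A/G, transition), 44 (T/G, transversion), 46 (A/G, transition).
Of the 14 differences, 8 transitions and 6 transversions, so the answer is 6.

6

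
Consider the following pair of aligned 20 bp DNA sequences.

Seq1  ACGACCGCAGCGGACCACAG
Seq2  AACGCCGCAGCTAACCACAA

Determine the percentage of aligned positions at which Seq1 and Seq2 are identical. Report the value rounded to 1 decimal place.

The sequences differ at positions 2 (C/A), 3 (G/C), 4 (A/G), 12 (G/T), 13 (G/A), 20 (G/A).
14 of the 20 sites match, so the percent identity is 14/20 × 100 = 70.0%.

70.0%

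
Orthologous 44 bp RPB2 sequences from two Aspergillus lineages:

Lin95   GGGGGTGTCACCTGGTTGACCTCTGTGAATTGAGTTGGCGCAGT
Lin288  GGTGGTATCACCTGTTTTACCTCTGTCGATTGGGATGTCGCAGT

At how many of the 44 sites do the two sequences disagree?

9

Mismatches occur at site 3 (G↔T), site 7 (G↔A), site 15 (G↔T), site 18 (G↔T), site 27 (G↔C), site 28 (A↔G), site 33 (A↔G), site 35 (T↔A), site 38 (G↔T).
That gives 9 mismatches out of 44 aligned sites, so the Hamming distance is 9.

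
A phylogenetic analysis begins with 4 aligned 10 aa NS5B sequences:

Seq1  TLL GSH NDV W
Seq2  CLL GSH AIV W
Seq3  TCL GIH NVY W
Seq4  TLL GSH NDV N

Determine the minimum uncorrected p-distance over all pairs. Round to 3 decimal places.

Pairwise Hamming distances:
  Seq1 vs Seq2: 3
  Seq1 vs Seq3: 4
  Seq1 vs Seq4: 1
  Seq2 vs Seq3: 6
  Seq2 vs Seq4: 4
  Seq3 vs Seq4: 5
The smallest is 1 mismatch, between Seq1 and Seq4; p = 1/10 = 0.100.

0.100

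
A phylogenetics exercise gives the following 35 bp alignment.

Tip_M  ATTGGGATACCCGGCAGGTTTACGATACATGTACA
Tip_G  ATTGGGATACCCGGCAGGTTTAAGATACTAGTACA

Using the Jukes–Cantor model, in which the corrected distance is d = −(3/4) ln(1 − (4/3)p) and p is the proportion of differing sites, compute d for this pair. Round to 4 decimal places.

0.0910

Differing sites — 23:C/A; 29:A/T; 30:T/A.
p = 3/35 = 0.085714.
d = −0.75 · ln(1 − (4/3)·0.085714) = −0.75 · ln(0.885715) = −0.75 · (-0.121360) = 0.0910.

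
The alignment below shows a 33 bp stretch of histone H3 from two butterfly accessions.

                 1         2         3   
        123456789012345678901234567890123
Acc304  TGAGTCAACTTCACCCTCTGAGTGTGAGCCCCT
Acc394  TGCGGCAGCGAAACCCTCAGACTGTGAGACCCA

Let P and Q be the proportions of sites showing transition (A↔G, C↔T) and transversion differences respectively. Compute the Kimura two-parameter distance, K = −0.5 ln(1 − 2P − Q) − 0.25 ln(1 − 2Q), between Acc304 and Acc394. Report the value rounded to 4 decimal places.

The sequences differ at positions 3 (A/C, transversion), 5 (T/G, transversion), 8 (A/G, transition), 10 (T/G, transversion), 11 (T/A, transversion), 12 (C/A, transversion), 19 (T/A, transversion), 22 (G/C, transversion), 29 (C/A, transversion), 33 (T/A, transversion).
Of the 10 differences, 1 transition and 9 transversions over 33 sites: P = 1/33 = 0.030303, Q = 9/33 = 0.272727.
d = −0.5·ln(0.666667) − 0.25·ln(0.454546) = −0.5·(-0.405465) − 0.25·(-0.788456) = 0.3998.

0.3998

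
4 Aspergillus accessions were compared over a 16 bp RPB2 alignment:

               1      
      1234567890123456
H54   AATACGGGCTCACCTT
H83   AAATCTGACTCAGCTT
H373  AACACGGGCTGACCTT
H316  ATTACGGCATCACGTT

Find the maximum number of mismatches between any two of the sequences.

8

Pairwise Hamming distances:
  H54 vs H83: 5
  H54 vs H373: 2
  H54 vs H316: 4
  H83 vs H373: 6
  H83 vs H316: 8
  H373 vs H316: 6
The largest is 8, between H83 and H316.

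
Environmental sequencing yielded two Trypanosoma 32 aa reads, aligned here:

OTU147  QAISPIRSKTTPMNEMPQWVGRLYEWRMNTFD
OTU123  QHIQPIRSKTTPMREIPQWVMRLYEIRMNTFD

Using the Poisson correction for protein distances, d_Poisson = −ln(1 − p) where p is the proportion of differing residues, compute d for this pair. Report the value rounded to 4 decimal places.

0.2076

Mismatches occur at site 2 (A→H), site 4 (S→Q), site 14 (N→R), site 16 (M→I), site 21 (G→M), site 26 (W→I).
p = 6/32 = 0.187500.
d = −ln(1 − 0.187500) = −ln(0.812500) = 0.2076.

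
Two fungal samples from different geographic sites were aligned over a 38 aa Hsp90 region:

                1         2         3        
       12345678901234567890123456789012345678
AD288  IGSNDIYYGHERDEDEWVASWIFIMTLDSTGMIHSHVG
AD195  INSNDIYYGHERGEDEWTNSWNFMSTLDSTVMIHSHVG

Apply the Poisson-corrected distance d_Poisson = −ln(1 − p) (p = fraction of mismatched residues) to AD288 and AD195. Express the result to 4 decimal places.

Mismatches occur at site 2 (G/N), site 13 (D/G), site 18 (V/T), site 19 (A/N), site 22 (I/N), site 24 (I/M), site 25 (M/S), site 31 (G/V).
p = 8/38 = 0.210526.
d = −ln(1 − 0.210526) = −ln(0.789474) = 0.2364.

0.2364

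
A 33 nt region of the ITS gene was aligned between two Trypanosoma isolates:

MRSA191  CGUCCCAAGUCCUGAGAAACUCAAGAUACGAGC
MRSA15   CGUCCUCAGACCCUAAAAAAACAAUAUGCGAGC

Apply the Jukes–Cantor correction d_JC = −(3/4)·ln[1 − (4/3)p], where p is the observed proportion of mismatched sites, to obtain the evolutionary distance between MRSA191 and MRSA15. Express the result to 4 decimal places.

0.3882

Mismatches occur at site 6 (C→U), site 7 (A→C), site 10 (U→A), site 13 (U→C), site 14 (G→U), site 16 (G→A), site 20 (C→A), site 21 (U→A), site 25 (G→U), site 28 (A→G).
p = 10/33 = 0.303030.
d = −0.75 · ln(1 − (4/3)·0.303030) = −0.75 · ln(0.595960) = −0.75 · (-0.517582) = 0.3882.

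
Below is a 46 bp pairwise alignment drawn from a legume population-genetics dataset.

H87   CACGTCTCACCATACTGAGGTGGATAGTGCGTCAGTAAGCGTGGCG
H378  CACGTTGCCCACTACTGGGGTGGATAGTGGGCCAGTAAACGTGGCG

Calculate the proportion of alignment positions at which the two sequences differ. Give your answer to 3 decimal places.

0.196

Differing sites — 6:C/T; 7:T/G; 9:A/C; 11:C/A; 12:A/C; 18:A/G; 30:C/G; 32:T/C; 39:G/A.
There are 9 differences over 46 sites, so p = 9/46 = 0.196.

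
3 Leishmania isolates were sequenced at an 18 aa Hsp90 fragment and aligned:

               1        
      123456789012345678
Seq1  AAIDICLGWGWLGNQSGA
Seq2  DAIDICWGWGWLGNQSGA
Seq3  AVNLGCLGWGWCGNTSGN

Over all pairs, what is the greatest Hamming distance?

Pairwise Hamming distances:
  Seq1 vs Seq2: 2
  Seq1 vs Seq3: 7
  Seq2 vs Seq3: 9
The largest is 9, between Seq2 and Seq3.

9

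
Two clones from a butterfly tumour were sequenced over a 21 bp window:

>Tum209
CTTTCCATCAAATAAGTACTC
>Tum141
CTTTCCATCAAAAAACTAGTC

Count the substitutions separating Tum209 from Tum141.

Differing sites — 13:T/A; 16:G/C; 19:C/G.
That gives 3 mismatches out of 21 aligned sites, so the Hamming distance is 3.

3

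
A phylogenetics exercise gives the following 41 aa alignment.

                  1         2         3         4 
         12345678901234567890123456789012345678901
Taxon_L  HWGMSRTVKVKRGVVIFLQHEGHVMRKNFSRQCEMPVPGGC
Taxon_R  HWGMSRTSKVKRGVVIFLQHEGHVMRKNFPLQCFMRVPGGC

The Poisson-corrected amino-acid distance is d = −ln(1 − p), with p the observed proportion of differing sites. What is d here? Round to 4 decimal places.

Mismatches occur at site 8 (V/S), site 30 (S/P), site 31 (R/L), site 34 (E/F), site 36 (P/R).
p = 5/41 = 0.121951.
d = −ln(1 − 0.121951) = −ln(0.878049) = 0.1301.

0.1301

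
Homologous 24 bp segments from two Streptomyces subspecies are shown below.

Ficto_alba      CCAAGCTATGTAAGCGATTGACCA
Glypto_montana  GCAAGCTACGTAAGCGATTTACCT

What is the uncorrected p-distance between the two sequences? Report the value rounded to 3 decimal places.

Differing sites — 1:C/G; 9:T/C; 20:G/T; 24:A/T.
There are 4 differences over 24 sites, so p = 4/24 = 0.167.

0.167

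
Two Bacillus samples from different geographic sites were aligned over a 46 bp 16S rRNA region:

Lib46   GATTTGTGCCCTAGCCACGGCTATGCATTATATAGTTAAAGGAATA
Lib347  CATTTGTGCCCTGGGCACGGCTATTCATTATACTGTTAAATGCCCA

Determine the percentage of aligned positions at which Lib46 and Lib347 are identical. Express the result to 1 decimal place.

78.3%

The sequences differ at positions 1 (G/C), 13 (A/G), 15 (C/G), 25 (G/T), 33 (T/C), 34 (A/T), 41 (G/T), 43 (A/C), 44 (A/C), 45 (T/C).
36 of the 46 sites match, so the percent identity is 36/46 × 100 = 78.3%.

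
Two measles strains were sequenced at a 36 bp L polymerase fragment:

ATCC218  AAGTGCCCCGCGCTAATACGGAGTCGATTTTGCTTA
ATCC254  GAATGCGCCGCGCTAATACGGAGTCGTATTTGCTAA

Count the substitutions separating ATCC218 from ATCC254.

6

Mismatches occur at site 1 (A/G), site 3 (G/A), site 7 (C/G), site 27 (A/T), site 28 (T/A), site 35 (T/A).
That gives 6 mismatches out of 36 aligned sites, so the Hamming distance is 6.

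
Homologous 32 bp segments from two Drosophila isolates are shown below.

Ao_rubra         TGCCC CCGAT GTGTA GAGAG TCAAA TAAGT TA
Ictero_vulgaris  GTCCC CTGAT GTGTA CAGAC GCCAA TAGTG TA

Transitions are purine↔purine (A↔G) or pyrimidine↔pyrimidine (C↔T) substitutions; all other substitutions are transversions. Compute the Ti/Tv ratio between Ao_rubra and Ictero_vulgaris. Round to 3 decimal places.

The sequences differ at positions 1 (T/G, transversion), 2 (G/T, transversion), 7 (C/T, transition), 16 (G/C, transversion), 20 (G/C, transversion), 21 (T/G, transversion), 23 (A/C, transversion), 28 (A/G, transition), 29 (G/T, transversion), 30 (T/G, transversion).
Of the 10 differences, 2 transitions and 8 transversions, so Ti/Tv = 2/8 = 0.250.

0.250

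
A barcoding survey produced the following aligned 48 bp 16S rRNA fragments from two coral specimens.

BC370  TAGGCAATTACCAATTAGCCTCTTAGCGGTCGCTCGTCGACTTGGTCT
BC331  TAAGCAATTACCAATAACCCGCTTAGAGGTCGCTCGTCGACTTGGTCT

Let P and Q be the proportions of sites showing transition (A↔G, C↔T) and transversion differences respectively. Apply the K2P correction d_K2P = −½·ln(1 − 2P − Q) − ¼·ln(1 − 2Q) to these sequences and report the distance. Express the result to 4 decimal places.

0.1123

The sequences differ at positions 3 (G/A, transition), 16 (T/A, transversion), 18 (G/C, transversion), 21 (T/G, transversion), 27 (C/A, transversion).
Of the 5 differences, 1 transition and 4 transversions over 48 sites: P = 1/48 = 0.020833, Q = 4/48 = 0.083333.
d = −0.5·ln(0.875001) − 0.25·ln(0.833334) = −0.5·(-0.133530) − 0.25·(-0.182321) = 0.1123.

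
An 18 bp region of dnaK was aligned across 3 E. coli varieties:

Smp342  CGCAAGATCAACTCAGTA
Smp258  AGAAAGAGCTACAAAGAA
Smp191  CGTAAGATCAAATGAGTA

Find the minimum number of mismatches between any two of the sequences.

Pairwise Hamming distances:
  Smp342 vs Smp258: 7
  Smp342 vs Smp191: 3
  Smp258 vs Smp191: 8
The smallest is 3, between Smp342 and Smp191.

3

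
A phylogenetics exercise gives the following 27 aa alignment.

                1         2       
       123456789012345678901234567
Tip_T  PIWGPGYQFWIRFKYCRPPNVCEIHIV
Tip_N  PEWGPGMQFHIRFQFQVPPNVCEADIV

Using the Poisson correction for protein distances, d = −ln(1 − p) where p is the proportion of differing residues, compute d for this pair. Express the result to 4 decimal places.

The sequences differ at positions 2 (I/E), 7 (Y/M), 10 (W/H), 14 (K/Q), 15 (Y/F), 16 (C/Q), 17 (R/V), 24 (I/A), 25 (H/D).
p = 9/27 = 0.333333.
d = −ln(1 − 0.333333) = −ln(0.666667) = 0.4055.

0.4055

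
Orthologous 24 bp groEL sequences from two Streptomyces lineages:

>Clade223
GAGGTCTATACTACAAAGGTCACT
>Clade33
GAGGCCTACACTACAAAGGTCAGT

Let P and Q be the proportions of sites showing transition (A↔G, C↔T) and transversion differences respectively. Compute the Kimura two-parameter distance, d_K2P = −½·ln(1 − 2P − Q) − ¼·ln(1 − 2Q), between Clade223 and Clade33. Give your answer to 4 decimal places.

Differing sites — 5:T/C (Ti); 9:T/C (Ti); 23:C/G (Tv).
Of the 3 differences, 2 transitions and 1 transversion over 24 sites: P = 2/24 = 0.083333, Q = 1/24 = 0.041667.
d = −0.5·ln(0.791667) − 0.25·ln(0.916666) = −0.5·(-0.233614) − 0.25·(-0.087012) = 0.1386.

0.1386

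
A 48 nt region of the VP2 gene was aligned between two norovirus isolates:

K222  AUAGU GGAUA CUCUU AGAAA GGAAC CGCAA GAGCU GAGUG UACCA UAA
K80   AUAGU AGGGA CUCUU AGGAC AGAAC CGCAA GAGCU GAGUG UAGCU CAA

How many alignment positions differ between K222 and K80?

The sequences differ at positions 6 (G/A), 8 (A/G), 9 (U/G), 18 (A/G), 20 (A/C), 21 (G/A), 43 (C/G), 45 (A/U), 46 (U/C).
That gives 9 mismatches out of 48 aligned sites, so the Hamming distance is 9.

9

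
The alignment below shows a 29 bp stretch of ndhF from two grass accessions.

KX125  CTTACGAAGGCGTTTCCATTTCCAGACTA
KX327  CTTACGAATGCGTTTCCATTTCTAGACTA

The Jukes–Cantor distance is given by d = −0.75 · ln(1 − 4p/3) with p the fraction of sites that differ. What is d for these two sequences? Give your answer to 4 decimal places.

0.0723

Differing sites — 9:G/T; 23:C/T.
p = 2/29 = 0.068966.
d = −0.75 · ln(1 − (4/3)·0.068966) = −0.75 · ln(0.908045) = −0.75 · (-0.096461) = 0.0723.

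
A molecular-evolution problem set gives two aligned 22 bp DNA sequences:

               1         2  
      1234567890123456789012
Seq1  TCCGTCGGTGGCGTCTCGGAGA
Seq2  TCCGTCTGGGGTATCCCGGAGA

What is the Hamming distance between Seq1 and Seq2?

5

Mismatches occur at site 7 (G→T), site 9 (T→G), site 12 (C→T), site 13 (G→A), site 16 (T→C).
That gives 5 mismatches out of 22 aligned sites, so the Hamming distance is 5.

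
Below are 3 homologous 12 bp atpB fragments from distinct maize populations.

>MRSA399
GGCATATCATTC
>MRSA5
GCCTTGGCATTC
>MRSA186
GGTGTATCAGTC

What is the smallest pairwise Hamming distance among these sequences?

3

Pairwise Hamming distances:
  MRSA399 vs MRSA5: 4
  MRSA399 vs MRSA186: 3
  MRSA5 vs MRSA186: 6
The smallest is 3, between MRSA399 and MRSA186.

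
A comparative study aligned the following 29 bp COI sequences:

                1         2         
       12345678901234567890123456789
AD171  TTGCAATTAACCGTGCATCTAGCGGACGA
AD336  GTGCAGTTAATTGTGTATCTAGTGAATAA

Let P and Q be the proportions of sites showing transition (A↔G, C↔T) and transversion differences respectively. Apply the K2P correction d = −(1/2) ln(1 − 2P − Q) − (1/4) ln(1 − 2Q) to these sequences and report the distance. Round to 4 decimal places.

0.4591

Mismatches occur at site 1 (T↔G, transversion), site 6 (A↔G, transition), site 11 (C↔T, transition), site 12 (C↔T, transition), site 16 (C↔T, transition), site 23 (C↔T, transition), site 25 (G↔A, transition), site 27 (C↔T, transition), site 28 (G↔A, transition).
Of the 9 differences, 8 transitions and 1 transversion over 29 sites: P = 8/29 = 0.275862, Q = 1/29 = 0.034483.
d = −0.5·ln(0.413793) − 0.25·ln(0.931034) = −0.5·(-0.882389) − 0.25·(-0.071459) = 0.4591.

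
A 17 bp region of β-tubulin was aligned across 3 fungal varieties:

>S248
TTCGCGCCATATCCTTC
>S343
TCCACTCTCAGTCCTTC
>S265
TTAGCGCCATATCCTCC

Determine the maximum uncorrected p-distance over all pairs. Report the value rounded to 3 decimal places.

Pairwise Hamming distances:
  S248 vs S343: 7
  S248 vs S265: 2
  S343 vs S265: 9
The largest is 9 mismatches, between S343 and S265; p = 9/17 = 0.529.

0.529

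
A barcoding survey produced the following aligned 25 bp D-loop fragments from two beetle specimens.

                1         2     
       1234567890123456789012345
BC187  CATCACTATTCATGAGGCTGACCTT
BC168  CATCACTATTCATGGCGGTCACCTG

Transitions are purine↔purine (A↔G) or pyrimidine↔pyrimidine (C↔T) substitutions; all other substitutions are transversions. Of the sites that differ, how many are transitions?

Differing sites — 15:A/G (Ti); 16:G/C (Tv); 18:C/G (Tv); 20:G/C (Tv); 25:T/G (Tv).
Of the 5 differences, 1 transition and 4 transversions, so the answer is 1.

1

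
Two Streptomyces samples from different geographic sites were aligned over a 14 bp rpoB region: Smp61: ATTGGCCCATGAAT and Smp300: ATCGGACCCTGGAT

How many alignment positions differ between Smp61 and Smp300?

4

Mismatches occur at site 3 (T/C), site 6 (C/A), site 9 (A/C), site 12 (A/G).
That gives 4 mismatches out of 14 aligned sites, so the Hamming distance is 4.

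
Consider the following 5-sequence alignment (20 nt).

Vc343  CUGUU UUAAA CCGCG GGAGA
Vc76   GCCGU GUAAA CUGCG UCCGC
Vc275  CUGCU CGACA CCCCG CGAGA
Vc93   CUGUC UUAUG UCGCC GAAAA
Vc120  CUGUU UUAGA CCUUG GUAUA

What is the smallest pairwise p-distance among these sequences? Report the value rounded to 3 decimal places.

Pairwise Hamming distances:
  Vc343 vs Vc76: 10
  Vc343 vs Vc275: 6
  Vc343 vs Vc93: 7
  Vc343 vs Vc120: 5
  Vc76 vs Vc275: 13
  Vc76 vs Vc93: 16
  Vc76 vs Vc120: 14
  Vc275 vs Vc93: 12
  Vc275 vs Vc120: 9
  Vc93 vs Vc120: 9
The smallest is 5 mismatches, between Vc343 and Vc120; p = 5/20 = 0.250.

0.250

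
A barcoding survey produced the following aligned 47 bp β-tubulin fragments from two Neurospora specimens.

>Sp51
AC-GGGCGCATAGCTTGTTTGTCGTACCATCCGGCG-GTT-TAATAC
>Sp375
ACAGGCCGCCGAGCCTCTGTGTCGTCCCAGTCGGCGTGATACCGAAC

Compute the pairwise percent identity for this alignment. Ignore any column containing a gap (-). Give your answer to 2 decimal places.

Excluding the 3 gap columns leaves 44 comparable sites.
The sequences differ at positions 6 (G/C), 10 (A/C), 11 (T/G), 15 (T/C), 17 (G/C), 19 (T/G), 26 (A/C), 30 (T/G), 31 (C/T), 39 (T/A), 42 (T/C), 43 (A/C), 44 (A/G), 45 (T/A).
30 of the 44 comparable sites match, so the percent identity is 30/44 × 100 = 68.18%.

68.18%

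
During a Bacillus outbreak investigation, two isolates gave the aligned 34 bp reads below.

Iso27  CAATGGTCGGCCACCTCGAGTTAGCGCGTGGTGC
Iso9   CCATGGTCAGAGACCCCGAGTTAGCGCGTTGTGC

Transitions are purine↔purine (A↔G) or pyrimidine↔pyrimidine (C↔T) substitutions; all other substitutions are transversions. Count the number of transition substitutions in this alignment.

The sequences differ at positions 2 (A/C, transversion), 9 (G/A, transition), 11 (C/A, transversion), 12 (C/G, transversion), 16 (T/C, transition), 30 (G/T, transversion).
Of the 6 differences, 2 transitions and 4 transversions, so the answer is 2.

2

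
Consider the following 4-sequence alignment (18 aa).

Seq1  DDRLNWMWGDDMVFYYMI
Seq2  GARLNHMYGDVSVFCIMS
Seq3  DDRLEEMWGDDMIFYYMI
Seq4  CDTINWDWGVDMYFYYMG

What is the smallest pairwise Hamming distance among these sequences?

3

Pairwise Hamming distances:
  Seq1 vs Seq2: 9
  Seq1 vs Seq3: 3
  Seq1 vs Seq4: 7
  Seq2 vs Seq3: 11
  Seq2 vs Seq4: 14
  Seq3 vs Seq4: 9
The smallest is 3, between Seq1 and Seq3.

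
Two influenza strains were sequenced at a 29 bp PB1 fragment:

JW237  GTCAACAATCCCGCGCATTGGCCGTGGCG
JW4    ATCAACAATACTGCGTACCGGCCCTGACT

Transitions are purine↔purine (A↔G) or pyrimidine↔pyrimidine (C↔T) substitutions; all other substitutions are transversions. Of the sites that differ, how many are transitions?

Mismatches occur at site 1 (G↔A, transition), site 10 (C↔A, transversion), site 12 (C↔T, transition), site 16 (C↔T, transition), site 18 (T↔C, transition), site 19 (T↔C, transition), site 24 (G↔C, transversion), site 27 (G↔A, transition), site 29 (G↔T, transversion).
Of the 9 differences, 6 transitions and 3 transversions, so the answer is 6.

6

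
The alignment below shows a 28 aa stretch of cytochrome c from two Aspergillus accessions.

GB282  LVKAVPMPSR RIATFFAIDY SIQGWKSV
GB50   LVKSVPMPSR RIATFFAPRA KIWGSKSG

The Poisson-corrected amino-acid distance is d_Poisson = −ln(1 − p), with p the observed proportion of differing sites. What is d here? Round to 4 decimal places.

Mismatches occur at site 4 (A↔S), site 18 (I↔P), site 19 (D↔R), site 20 (Y↔A), site 21 (S↔K), site 23 (Q↔W), site 25 (W↔S), site 28 (V↔G).
p = 8/28 = 0.285714.
d = −ln(1 − 0.285714) = −ln(0.714286) = 0.3365.

0.3365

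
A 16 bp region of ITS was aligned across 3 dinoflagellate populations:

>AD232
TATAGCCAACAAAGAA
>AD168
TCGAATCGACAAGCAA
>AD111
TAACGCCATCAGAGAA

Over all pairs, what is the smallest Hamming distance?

Pairwise Hamming distances:
  AD232 vs AD168: 7
  AD232 vs AD111: 4
  AD168 vs AD111: 10
The smallest is 4, between AD232 and AD111.

4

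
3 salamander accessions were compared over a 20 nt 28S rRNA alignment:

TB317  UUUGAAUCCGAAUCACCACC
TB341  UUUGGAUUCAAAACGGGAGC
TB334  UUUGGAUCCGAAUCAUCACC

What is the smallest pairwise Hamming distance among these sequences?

Pairwise Hamming distances:
  TB317 vs TB341: 8
  TB317 vs TB334: 2
  TB341 vs TB334: 7
The smallest is 2, between TB317 and TB334.

2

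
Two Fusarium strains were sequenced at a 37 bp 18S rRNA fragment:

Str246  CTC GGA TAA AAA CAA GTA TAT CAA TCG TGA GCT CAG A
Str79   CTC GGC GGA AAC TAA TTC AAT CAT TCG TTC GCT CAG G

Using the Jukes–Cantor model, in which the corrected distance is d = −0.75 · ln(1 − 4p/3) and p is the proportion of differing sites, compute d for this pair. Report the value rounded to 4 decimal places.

0.4248

Differing sites — 6:A/C; 7:T/G; 8:A/G; 12:A/C; 13:C/T; 16:G/T; 18:A/C; 19:T/A; 24:A/T; 29:G/T; 30:A/C; 37:A/G.
p = 12/37 = 0.324324.
d = −0.75 · ln(1 − (4/3)·0.324324) = −0.75 · ln(0.567568) = −0.75 · (-0.566395) = 0.4248.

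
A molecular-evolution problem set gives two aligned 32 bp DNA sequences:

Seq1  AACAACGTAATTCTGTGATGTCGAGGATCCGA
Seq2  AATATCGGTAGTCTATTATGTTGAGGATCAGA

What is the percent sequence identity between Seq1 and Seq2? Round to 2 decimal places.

Differing sites — 3:C/T; 5:A/T; 8:T/G; 9:A/T; 11:T/G; 15:G/A; 17:G/T; 22:C/T; 30:C/A.
23 of the 32 sites match, so the percent identity is 23/32 × 100 = 71.88%.

71.88%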